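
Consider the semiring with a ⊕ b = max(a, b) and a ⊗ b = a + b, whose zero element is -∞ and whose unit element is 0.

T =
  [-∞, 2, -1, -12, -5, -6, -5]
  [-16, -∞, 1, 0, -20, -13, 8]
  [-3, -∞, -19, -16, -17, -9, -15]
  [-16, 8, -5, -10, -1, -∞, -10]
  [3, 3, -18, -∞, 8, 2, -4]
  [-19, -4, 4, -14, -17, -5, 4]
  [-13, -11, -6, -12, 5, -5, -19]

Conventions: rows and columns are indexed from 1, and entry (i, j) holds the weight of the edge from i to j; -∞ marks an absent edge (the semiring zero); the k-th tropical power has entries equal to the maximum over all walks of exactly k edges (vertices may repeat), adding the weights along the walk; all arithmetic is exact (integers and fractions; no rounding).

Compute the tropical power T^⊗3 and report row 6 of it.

T^⊗2:
  [-2, -2, 3, 2, 3, -3, 10]
  [-2, 8, 2, -4, 13, 3, -9]
  [-14, -1, -4, -15, -8, -9, -5]
  [2, 2, 9, 8, 7, 1, 16]
  [11, 11, 6, 3, 16, 10, 11]
  [1, -6, -1, -4, 9, -1, 4]
  [8, 8, -1, -11, 13, 7, 1]
T^⊗3:
  [6, 10, 4, -2, 15, 5, 6]
  [16, 16, 9, 8, 21, 15, 16]
  [-5, -5, 0, -1, 0, -6, 7]
  [10, 16, 10, 4, 21, 11, 10]
  [19, 19, 14, 11, 24, 18, 19]
  [12, 12, 3, -6, 17, 11, 5]
  [16, 16, 11, 8, 21, 15, 16]
Answer: row 6 of T^⊗3 = [12, 12, 3, -6, 17, 11, 5]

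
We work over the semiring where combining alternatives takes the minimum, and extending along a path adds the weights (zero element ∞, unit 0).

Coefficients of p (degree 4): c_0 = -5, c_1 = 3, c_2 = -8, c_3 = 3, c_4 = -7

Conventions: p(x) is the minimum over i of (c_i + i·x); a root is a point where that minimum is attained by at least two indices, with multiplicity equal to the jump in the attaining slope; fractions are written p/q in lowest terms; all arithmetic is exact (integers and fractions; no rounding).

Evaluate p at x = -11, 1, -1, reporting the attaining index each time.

p(-11) = min(-5+0·(-11)=-5, 3+1·(-11)=-8, -8+2·(-11)=-30, 3+3·(-11)=-30, -7+4·(-11)=-51) = -51 (attained by i=4)
p(1) = min(-5+0·1=-5, 3+1·1=4, -8+2·1=-6, 3+3·1=6, -7+4·1=-3) = -6 (attained by i=2)
p(-1) = min(-5+0·(-1)=-5, 3+1·(-1)=2, -8+2·(-1)=-10, 3+3·(-1)=0, -7+4·(-1)=-11) = -11 (attained by i=4)
Answer: p(-11) = -51; p(1) = -6; p(-1) = -11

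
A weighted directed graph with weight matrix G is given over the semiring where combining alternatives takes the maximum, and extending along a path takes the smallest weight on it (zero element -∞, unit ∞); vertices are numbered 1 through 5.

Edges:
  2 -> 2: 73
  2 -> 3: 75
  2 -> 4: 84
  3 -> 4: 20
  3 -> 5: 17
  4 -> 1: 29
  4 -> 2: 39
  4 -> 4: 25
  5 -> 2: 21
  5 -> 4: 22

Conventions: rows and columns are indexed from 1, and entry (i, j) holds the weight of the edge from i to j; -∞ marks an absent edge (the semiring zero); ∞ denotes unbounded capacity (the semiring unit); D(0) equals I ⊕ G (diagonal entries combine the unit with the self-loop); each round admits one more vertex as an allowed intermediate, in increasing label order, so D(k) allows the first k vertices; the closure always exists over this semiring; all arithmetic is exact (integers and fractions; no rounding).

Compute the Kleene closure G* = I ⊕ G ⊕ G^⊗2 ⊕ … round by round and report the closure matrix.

D(0):
  [∞, -∞, -∞, -∞, -∞]
  [-∞, ∞, 75, 84, -∞]
  [-∞, -∞, ∞, 20, 17]
  [29, 39, -∞, ∞, -∞]
  [-∞, 21, -∞, 22, ∞]
D(1):
  [∞, -∞, -∞, -∞, -∞]
  [-∞, ∞, 75, 84, -∞]
  [-∞, -∞, ∞, 20, 17]
  [29, 39, -∞, ∞, -∞]
  [-∞, 21, -∞, 22, ∞]
D(2):
  [∞, -∞, -∞, -∞, -∞]
  [-∞, ∞, 75, 84, -∞]
  [-∞, -∞, ∞, 20, 17]
  [29, 39, 39, ∞, -∞]
  [-∞, 21, 21, 22, ∞]
D(3):
  [∞, -∞, -∞, -∞, -∞]
  [-∞, ∞, 75, 84, 17]
  [-∞, -∞, ∞, 20, 17]
  [29, 39, 39, ∞, 17]
  [-∞, 21, 21, 22, ∞]
D(4):
  [∞, -∞, -∞, -∞, -∞]
  [29, ∞, 75, 84, 17]
  [20, 20, ∞, 20, 17]
  [29, 39, 39, ∞, 17]
  [22, 22, 22, 22, ∞]
D(5):
  [∞, -∞, -∞, -∞, -∞]
  [29, ∞, 75, 84, 17]
  [20, 20, ∞, 20, 17]
  [29, 39, 39, ∞, 17]
  [22, 22, 22, 22, ∞]
Answer: G* = [[∞, -∞, -∞, -∞, -∞], [29, ∞, 75, 84, 17], [20, 20, ∞, 20, 17], [29, 39, 39, ∞, 17], [22, 22, 22, 22, ∞]]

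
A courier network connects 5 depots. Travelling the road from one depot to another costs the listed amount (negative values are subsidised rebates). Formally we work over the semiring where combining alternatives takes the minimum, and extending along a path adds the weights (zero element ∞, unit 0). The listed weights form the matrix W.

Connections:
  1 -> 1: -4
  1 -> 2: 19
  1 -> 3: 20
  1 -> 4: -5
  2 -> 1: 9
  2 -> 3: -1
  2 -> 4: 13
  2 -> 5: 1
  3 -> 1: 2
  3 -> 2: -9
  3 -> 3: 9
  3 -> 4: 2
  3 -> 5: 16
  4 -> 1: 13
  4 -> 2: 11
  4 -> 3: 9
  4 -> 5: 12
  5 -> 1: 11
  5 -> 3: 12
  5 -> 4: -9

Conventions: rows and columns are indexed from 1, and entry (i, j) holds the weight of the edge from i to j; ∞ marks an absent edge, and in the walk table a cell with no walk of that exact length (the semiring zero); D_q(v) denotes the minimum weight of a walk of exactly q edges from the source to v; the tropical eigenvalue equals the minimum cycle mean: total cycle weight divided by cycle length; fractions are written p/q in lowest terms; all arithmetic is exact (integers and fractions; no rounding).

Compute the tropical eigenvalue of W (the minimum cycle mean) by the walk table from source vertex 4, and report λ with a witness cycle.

q=0: [∞, ∞, ∞, 0, ∞]
q=1: [13, 11, 9, ∞, 12]
q=2: [9, 0, 10, 3, 12]
q=3: [5, 1, -1, 3, 1]
q=4: [1, -10, 0, -8, 2]
q=5: [-3, -9, -11, -7, -9]
Optimal cycle mean attained by: cycle 2->3->2, total (-1) + (-9), length 2.
Answer: λ = -5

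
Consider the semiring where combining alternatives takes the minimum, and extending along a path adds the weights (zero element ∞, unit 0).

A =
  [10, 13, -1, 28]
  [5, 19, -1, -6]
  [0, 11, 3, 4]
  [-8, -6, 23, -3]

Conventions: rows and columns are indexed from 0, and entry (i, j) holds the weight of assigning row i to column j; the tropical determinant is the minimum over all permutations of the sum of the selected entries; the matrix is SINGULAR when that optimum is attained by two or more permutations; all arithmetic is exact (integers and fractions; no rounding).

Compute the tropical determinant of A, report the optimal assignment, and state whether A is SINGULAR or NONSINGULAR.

σ = (0, 1, 2, 3): 10 + 19 + 3 + (-3) = 29
σ = (0, 1, 3, 2): 10 + 19 + 4 + 23 = 56
σ = (0, 2, 1, 3): 10 + (-1) + 11 + (-3) = 17
σ = (0, 2, 3, 1): 10 + (-1) + 4 + (-6) = 7
σ = (0, 3, 1, 2): 10 + (-6) + 11 + 23 = 38
σ = (0, 3, 2, 1): 10 + (-6) + 3 + (-6) = 1
σ = (1, 0, 2, 3): 13 + 5 + 3 + (-3) = 18
σ = (1, 0, 3, 2): 13 + 5 + 4 + 23 = 45
σ = (1, 2, 0, 3): 13 + (-1) + 0 + (-3) = 9
σ = (1, 2, 3, 0): 13 + (-1) + 4 + (-8) = 8
σ = (1, 3, 0, 2): 13 + (-6) + 0 + 23 = 30
σ = (1, 3, 2, 0): 13 + (-6) + 3 + (-8) = 2
σ = (2, 0, 1, 3): (-1) + 5 + 11 + (-3) = 12
σ = (2, 0, 3, 1): (-1) + 5 + 4 + (-6) = 2
σ = (2, 1, 0, 3): (-1) + 19 + 0 + (-3) = 15
σ = (2, 1, 3, 0): (-1) + 19 + 4 + (-8) = 14
σ = (2, 3, 0, 1): (-1) + (-6) + 0 + (-6) = -13
σ = (2, 3, 1, 0): (-1) + (-6) + 11 + (-8) = -4
σ = (3, 0, 1, 2): 28 + 5 + 11 + 23 = 67
σ = (3, 0, 2, 1): 28 + 5 + 3 + (-6) = 30
σ = (3, 1, 0, 2): 28 + 19 + 0 + 23 = 70
σ = (3, 1, 2, 0): 28 + 19 + 3 + (-8) = 42
σ = (3, 2, 0, 1): 28 + (-1) + 0 + (-6) = 21
σ = (3, 2, 1, 0): 28 + (-1) + 11 + (-8) = 30
Optimal value attained by: σ = (2, 3, 0, 1).
Answer: det⊕(A) = -13; verdict: NONSINGULAR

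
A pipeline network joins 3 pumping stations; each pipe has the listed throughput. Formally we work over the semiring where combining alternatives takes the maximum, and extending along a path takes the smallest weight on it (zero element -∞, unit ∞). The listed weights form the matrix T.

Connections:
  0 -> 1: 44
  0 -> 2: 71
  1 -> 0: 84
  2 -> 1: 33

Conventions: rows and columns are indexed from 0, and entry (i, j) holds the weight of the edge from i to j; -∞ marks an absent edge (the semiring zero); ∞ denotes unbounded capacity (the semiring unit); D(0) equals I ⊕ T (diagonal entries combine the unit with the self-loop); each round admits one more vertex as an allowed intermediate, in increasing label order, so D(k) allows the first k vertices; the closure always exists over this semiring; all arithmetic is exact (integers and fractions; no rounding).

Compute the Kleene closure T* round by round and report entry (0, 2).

D(0):
  [∞, 44, 71]
  [84, ∞, -∞]
  [-∞, 33, ∞]
D(1):
  [∞, 44, 71]
  [84, ∞, 71]
  [-∞, 33, ∞]
D(2):
  [∞, 44, 71]
  [84, ∞, 71]
  [33, 33, ∞]
D(3):
  [∞, 44, 71]
  [84, ∞, 71]
  [33, 33, ∞]
Answer: T*[0][2] = 71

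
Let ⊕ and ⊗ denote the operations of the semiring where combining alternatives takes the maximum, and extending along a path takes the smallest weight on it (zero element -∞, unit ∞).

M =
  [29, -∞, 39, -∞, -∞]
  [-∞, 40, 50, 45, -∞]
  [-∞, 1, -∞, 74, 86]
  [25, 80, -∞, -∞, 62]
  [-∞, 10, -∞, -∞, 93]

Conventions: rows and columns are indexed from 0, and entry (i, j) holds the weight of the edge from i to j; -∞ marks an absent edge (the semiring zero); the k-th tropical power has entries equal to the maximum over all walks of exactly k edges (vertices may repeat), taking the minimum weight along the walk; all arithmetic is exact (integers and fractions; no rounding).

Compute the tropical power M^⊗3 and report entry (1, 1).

M^⊗2:
  [29, 1, 29, 39, 39]
  [25, 45, 40, 50, 50]
  [25, 74, 1, 1, 86]
  [25, 40, 50, 45, 62]
  [-∞, 10, 10, 10, 93]
M^⊗3:
  [29, 39, 29, 29, 39]
  [25, 50, 45, 45, 50]
  [25, 40, 50, 45, 86]
  [25, 45, 40, 50, 62]
  [10, 10, 10, 10, 93]
Key observation: the optimum is the walk 1->2->3->1, with weight 50 min 74 min 80 = 50.
Optimal value attained by: walk 1->2->3->1.
Answer: (M^⊗3)[1][1] = 50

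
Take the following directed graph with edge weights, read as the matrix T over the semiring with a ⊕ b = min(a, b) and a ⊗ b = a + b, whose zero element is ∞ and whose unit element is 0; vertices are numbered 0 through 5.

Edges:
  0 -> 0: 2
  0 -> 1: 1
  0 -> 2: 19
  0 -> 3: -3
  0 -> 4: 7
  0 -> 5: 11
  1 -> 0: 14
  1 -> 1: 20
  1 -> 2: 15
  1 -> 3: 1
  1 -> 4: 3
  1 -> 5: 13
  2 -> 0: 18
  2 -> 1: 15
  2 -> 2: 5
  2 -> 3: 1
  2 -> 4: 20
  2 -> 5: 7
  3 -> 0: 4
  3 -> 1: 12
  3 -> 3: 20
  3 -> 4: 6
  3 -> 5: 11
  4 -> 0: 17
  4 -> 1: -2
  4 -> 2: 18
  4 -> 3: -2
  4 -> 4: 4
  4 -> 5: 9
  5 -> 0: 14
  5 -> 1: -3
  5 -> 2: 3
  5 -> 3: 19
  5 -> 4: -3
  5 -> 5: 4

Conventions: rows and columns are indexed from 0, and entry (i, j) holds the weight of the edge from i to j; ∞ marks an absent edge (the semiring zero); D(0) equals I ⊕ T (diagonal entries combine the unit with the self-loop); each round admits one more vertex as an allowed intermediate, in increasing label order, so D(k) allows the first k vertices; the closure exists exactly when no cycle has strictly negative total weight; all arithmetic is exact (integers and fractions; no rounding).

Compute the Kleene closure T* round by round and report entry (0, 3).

D(0):
  [0, 1, 19, -3, 7, 11]
  [14, 0, 15, 1, 3, 13]
  [18, 15, 0, 1, 20, 7]
  [4, 12, ∞, 0, 6, 11]
  [17, -2, 18, -2, 0, 9]
  [14, -3, 3, 19, -3, 0]
D(1):
  [0, 1, 19, -3, 7, 11]
  [14, 0, 15, 1, 3, 13]
  [18, 15, 0, 1, 20, 7]
  [4, 5, 23, 0, 6, 11]
  [17, -2, 18, -2, 0, 9]
  [14, -3, 3, 11, -3, 0]
D(2):
  [0, 1, 16, -3, 4, 11]
  [14, 0, 15, 1, 3, 13]
  [18, 15, 0, 1, 18, 7]
  [4, 5, 20, 0, 6, 11]
  [12, -2, 13, -2, 0, 9]
  [11, -3, 3, -2, -3, 0]
D(3):
  [0, 1, 16, -3, 4, 11]
  [14, 0, 15, 1, 3, 13]
  [18, 15, 0, 1, 18, 7]
  [4, 5, 20, 0, 6, 11]
  [12, -2, 13, -2, 0, 9]
  [11, -3, 3, -2, -3, 0]
D(4):
  [0, 1, 16, -3, 3, 8]
  [5, 0, 15, 1, 3, 12]
  [5, 6, 0, 1, 7, 7]
  [4, 5, 20, 0, 6, 11]
  [2, -2, 13, -2, 0, 9]
  [2, -3, 3, -2, -3, 0]
D(5):
  [0, 1, 16, -3, 3, 8]
  [5, 0, 15, 1, 3, 12]
  [5, 5, 0, 1, 7, 7]
  [4, 4, 19, 0, 6, 11]
  [2, -2, 13, -2, 0, 9]
  [-1, -5, 3, -5, -3, 0]
D(6):
  [0, 1, 11, -3, 3, 8]
  [5, 0, 15, 1, 3, 12]
  [5, 2, 0, 1, 4, 7]
  [4, 4, 14, 0, 6, 11]
  [2, -2, 12, -2, 0, 9]
  [-1, -5, 3, -5, -3, 0]
Answer: T*[0][3] = -3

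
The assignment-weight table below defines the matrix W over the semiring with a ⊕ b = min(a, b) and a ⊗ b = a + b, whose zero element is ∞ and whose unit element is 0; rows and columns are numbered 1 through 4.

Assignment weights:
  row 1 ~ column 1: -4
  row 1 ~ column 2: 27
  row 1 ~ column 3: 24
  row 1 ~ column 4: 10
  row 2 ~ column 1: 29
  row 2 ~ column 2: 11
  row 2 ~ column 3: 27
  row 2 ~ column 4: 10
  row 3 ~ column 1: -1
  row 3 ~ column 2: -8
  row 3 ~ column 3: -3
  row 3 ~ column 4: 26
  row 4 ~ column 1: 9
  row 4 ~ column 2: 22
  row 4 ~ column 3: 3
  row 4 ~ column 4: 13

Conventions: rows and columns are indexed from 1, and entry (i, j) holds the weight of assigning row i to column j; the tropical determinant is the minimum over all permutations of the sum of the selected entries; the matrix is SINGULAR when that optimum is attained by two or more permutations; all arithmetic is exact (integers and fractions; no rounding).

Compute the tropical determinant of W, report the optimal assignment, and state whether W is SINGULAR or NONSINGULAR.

σ = (1, 2, 3, 4): (-4) + 11 + (-3) + 13 = 17
σ = (1, 2, 4, 3): (-4) + 11 + 26 + 3 = 36
σ = (1, 3, 2, 4): (-4) + 27 + (-8) + 13 = 28
σ = (1, 3, 4, 2): (-4) + 27 + 26 + 22 = 71
σ = (1, 4, 2, 3): (-4) + 10 + (-8) + 3 = 1
σ = (1, 4, 3, 2): (-4) + 10 + (-3) + 22 = 25
σ = (2, 1, 3, 4): 27 + 29 + (-3) + 13 = 66
σ = (2, 1, 4, 3): 27 + 29 + 26 + 3 = 85
σ = (2, 3, 1, 4): 27 + 27 + (-1) + 13 = 66
σ = (2, 3, 4, 1): 27 + 27 + 26 + 9 = 89
σ = (2, 4, 1, 3): 27 + 10 + (-1) + 3 = 39
σ = (2, 4, 3, 1): 27 + 10 + (-3) + 9 = 43
σ = (3, 1, 2, 4): 24 + 29 + (-8) + 13 = 58
σ = (3, 1, 4, 2): 24 + 29 + 26 + 22 = 101
σ = (3, 2, 1, 4): 24 + 11 + (-1) + 13 = 47
σ = (3, 2, 4, 1): 24 + 11 + 26 + 9 = 70
σ = (3, 4, 1, 2): 24 + 10 + (-1) + 22 = 55
σ = (3, 4, 2, 1): 24 + 10 + (-8) + 9 = 35
σ = (4, 1, 2, 3): 10 + 29 + (-8) + 3 = 34
σ = (4, 1, 3, 2): 10 + 29 + (-3) + 22 = 58
σ = (4, 2, 1, 3): 10 + 11 + (-1) + 3 = 23
σ = (4, 2, 3, 1): 10 + 11 + (-3) + 9 = 27
σ = (4, 3, 1, 2): 10 + 27 + (-1) + 22 = 58
σ = (4, 3, 2, 1): 10 + 27 + (-8) + 9 = 38
Optimal value attained by: σ = (1, 4, 2, 3).
Answer: det⊕(W) = 1; verdict: NONSINGULAR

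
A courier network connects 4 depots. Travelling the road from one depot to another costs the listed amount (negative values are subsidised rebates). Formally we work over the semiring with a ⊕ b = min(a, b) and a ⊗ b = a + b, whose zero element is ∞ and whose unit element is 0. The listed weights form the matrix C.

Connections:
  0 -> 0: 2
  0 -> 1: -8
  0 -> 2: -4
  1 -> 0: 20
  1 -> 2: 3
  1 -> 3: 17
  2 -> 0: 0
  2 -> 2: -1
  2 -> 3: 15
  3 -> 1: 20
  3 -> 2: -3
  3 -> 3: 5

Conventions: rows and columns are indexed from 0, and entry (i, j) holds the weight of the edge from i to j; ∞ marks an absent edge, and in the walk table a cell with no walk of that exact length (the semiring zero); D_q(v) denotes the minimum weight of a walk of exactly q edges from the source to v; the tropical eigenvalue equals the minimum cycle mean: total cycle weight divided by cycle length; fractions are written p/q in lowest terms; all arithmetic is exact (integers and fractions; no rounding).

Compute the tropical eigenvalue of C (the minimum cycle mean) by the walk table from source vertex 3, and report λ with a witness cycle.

q=0: [∞, ∞, ∞, 0]
q=1: [∞, 20, -3, 5]
q=2: [-3, 25, -4, 10]
q=3: [-4, -11, -7, 11]
q=4: [-7, -12, -8, 6]
Optimal cycle mean attained by: cycle 0->2->0, total (-4) + 0, length 2.
Answer: λ = -2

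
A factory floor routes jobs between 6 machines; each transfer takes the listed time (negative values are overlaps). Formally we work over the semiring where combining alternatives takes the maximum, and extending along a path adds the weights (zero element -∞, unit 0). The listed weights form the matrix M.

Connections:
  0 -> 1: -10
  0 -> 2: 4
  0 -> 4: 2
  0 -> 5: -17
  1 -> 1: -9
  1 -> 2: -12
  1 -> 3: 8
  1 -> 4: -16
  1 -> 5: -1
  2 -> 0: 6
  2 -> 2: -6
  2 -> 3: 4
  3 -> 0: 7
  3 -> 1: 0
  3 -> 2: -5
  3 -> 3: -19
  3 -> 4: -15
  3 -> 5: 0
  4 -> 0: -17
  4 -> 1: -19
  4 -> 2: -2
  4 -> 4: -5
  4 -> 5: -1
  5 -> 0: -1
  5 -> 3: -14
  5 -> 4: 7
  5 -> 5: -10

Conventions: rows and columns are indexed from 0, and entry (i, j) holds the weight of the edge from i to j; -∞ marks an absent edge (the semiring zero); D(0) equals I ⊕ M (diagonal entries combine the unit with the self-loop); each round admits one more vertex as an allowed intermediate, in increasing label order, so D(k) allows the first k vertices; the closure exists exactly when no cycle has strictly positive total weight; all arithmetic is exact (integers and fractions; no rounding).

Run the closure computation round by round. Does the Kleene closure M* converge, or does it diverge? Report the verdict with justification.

D(0):
  [0, -10, 4, -∞, 2, -17]
  [-∞, 0, -12, 8, -16, -1]
  [6, -∞, 0, 4, -∞, -∞]
  [7, 0, -5, 0, -15, 0]
  [-17, -19, -2, -∞, 0, -1]
  [-1, -∞, -∞, -14, 7, 0]
Detection: at round 1, diagonal entry (2, 2) turns strictly positive.
Key observation: the cycle 2->0->2 has total weight 6 + 4, which is strictly positive.
Answer: DIVERGES — positive cycle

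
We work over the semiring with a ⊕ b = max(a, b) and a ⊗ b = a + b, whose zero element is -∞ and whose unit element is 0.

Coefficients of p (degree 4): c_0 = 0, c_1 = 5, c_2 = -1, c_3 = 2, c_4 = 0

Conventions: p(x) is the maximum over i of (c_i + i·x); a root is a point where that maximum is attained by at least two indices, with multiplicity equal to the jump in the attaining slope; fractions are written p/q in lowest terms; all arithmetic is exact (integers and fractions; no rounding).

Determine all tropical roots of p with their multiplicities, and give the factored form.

hull edge (i=0, c=0) to (i=1, c=5): slope 5, span 1
hull edge (i=1, c=5) to (i=3, c=2): slope -3/2, span 2
hull edge (i=3, c=2) to (i=4, c=0): slope -2, span 1
Factored form: p(x) = 0 ⊗ (x ⊕ (-5)) ⊗ (x ⊕ 3/2) ⊗ (x ⊕ 3/2) ⊗ (x ⊕ 2)
Answer: roots = -5 (mult 1), 3/2 (mult 2), 2 (mult 1)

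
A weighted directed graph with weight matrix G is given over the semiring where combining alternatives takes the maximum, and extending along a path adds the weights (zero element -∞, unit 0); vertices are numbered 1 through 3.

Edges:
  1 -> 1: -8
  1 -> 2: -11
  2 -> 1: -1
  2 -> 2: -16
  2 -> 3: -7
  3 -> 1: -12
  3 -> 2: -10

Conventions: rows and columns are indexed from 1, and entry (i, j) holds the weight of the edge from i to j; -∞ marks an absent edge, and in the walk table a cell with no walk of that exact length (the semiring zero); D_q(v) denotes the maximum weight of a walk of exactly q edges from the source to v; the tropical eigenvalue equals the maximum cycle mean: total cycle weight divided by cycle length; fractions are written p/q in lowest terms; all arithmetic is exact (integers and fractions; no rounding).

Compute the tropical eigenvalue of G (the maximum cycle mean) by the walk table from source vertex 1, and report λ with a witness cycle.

q=0: [0, -∞, -∞]
q=1: [-8, -11, -∞]
q=2: [-12, -19, -18]
q=3: [-20, -23, -26]
Optimal cycle mean attained by: cycle 1->2->1, total (-11) + (-1), length 2.
Answer: λ = -6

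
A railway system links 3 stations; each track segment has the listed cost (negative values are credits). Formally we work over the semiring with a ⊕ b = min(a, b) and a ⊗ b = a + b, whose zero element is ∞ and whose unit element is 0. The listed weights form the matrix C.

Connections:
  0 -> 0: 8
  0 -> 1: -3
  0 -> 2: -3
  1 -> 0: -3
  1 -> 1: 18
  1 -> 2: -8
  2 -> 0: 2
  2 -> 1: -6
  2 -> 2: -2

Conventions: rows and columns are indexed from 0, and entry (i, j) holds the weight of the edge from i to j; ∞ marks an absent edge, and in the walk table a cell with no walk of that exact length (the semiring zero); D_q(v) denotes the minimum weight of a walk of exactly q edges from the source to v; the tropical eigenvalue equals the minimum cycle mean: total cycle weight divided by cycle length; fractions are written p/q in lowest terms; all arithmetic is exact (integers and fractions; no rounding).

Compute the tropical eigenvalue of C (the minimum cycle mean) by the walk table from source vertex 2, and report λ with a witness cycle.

q=0: [∞, ∞, 0]
q=1: [2, -6, -2]
q=2: [-9, -8, -14]
q=3: [-12, -20, -16]
Optimal cycle mean attained by: cycle 1->2->1, total (-8) + (-6), length 2.
Answer: λ = -7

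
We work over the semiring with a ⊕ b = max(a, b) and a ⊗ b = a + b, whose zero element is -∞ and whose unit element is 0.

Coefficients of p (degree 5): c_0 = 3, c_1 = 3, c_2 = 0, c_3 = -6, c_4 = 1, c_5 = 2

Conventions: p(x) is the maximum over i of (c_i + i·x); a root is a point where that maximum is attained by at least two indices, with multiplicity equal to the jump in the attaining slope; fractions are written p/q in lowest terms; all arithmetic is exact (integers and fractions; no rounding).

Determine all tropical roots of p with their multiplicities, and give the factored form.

hull edge (i=0, c=3) to (i=1, c=3): slope 0, span 1
hull edge (i=1, c=3) to (i=5, c=2): slope -1/4, span 4
Factored form: p(x) = 2 ⊗ (x ⊕ 0) ⊗ (x ⊕ 1/4) ⊗ (x ⊕ 1/4) ⊗ (x ⊕ 1/4) ⊗ (x ⊕ 1/4)
Answer: roots = 0 (mult 1), 1/4 (mult 4)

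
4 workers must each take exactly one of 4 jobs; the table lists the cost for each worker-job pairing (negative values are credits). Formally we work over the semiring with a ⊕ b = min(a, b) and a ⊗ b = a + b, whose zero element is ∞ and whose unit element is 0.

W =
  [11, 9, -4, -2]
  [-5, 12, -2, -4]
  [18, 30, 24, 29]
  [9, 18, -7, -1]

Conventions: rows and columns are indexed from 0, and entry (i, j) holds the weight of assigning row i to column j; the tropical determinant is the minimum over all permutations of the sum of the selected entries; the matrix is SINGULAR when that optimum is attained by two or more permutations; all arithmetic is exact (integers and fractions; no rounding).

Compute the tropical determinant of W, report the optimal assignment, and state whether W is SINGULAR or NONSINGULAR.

σ = (0, 1, 2, 3): 11 + 12 + 24 + (-1) = 46
σ = (0, 1, 3, 2): 11 + 12 + 29 + (-7) = 45
σ = (0, 2, 1, 3): 11 + (-2) + 30 + (-1) = 38
σ = (0, 2, 3, 1): 11 + (-2) + 29 + 18 = 56
σ = (0, 3, 1, 2): 11 + (-4) + 30 + (-7) = 30
σ = (0, 3, 2, 1): 11 + (-4) + 24 + 18 = 49
σ = (1, 0, 2, 3): 9 + (-5) + 24 + (-1) = 27
σ = (1, 0, 3, 2): 9 + (-5) + 29 + (-7) = 26
σ = (1, 2, 0, 3): 9 + (-2) + 18 + (-1) = 24
σ = (1, 2, 3, 0): 9 + (-2) + 29 + 9 = 45
σ = (1, 3, 0, 2): 9 + (-4) + 18 + (-7) = 16
σ = (1, 3, 2, 0): 9 + (-4) + 24 + 9 = 38
σ = (2, 0, 1, 3): (-4) + (-5) + 30 + (-1) = 20
σ = (2, 0, 3, 1): (-4) + (-5) + 29 + 18 = 38
σ = (2, 1, 0, 3): (-4) + 12 + 18 + (-1) = 25
σ = (2, 1, 3, 0): (-4) + 12 + 29 + 9 = 46
σ = (2, 3, 0, 1): (-4) + (-4) + 18 + 18 = 28
σ = (2, 3, 1, 0): (-4) + (-4) + 30 + 9 = 31
σ = (3, 0, 1, 2): (-2) + (-5) + 30 + (-7) = 16
σ = (3, 0, 2, 1): (-2) + (-5) + 24 + 18 = 35
σ = (3, 1, 0, 2): (-2) + 12 + 18 + (-7) = 21
σ = (3, 1, 2, 0): (-2) + 12 + 24 + 9 = 43
σ = (3, 2, 0, 1): (-2) + (-2) + 18 + 18 = 32
σ = (3, 2, 1, 0): (-2) + (-2) + 30 + 9 = 35
Optimal value attained by: σ = (1, 3, 0, 2).
Answer: det⊕(W) = 16; verdict: SINGULAR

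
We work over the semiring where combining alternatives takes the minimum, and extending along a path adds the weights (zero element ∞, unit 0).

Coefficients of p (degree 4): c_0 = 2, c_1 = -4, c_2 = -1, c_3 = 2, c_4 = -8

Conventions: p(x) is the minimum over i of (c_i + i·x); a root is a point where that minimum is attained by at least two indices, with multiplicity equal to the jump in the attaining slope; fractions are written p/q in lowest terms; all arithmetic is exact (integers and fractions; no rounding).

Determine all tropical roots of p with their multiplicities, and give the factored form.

hull edge (i=0, c=2) to (i=1, c=-4): slope -6, span 1
hull edge (i=1, c=-4) to (i=4, c=-8): slope -4/3, span 3
Factored form: p(x) = -8 ⊗ (x ⊕ 4/3) ⊗ (x ⊕ 4/3) ⊗ (x ⊕ 4/3) ⊗ (x ⊕ 6)
Answer: roots = 4/3 (mult 3), 6 (mult 1)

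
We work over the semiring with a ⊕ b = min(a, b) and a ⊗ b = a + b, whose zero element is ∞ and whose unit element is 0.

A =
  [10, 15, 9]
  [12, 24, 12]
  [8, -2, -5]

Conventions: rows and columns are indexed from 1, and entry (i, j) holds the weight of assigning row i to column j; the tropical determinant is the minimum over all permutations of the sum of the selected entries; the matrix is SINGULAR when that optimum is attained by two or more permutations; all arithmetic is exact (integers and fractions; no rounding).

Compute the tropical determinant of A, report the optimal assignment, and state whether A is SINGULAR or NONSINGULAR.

σ = (1, 2, 3): 10 + 24 + (-5) = 29
σ = (1, 3, 2): 10 + 12 + (-2) = 20
σ = (2, 1, 3): 15 + 12 + (-5) = 22
σ = (2, 3, 1): 15 + 12 + 8 = 35
σ = (3, 1, 2): 9 + 12 + (-2) = 19
σ = (3, 2, 1): 9 + 24 + 8 = 41
Optimal value attained by: σ = (3, 1, 2).
Answer: det⊕(A) = 19; verdict: NONSINGULAR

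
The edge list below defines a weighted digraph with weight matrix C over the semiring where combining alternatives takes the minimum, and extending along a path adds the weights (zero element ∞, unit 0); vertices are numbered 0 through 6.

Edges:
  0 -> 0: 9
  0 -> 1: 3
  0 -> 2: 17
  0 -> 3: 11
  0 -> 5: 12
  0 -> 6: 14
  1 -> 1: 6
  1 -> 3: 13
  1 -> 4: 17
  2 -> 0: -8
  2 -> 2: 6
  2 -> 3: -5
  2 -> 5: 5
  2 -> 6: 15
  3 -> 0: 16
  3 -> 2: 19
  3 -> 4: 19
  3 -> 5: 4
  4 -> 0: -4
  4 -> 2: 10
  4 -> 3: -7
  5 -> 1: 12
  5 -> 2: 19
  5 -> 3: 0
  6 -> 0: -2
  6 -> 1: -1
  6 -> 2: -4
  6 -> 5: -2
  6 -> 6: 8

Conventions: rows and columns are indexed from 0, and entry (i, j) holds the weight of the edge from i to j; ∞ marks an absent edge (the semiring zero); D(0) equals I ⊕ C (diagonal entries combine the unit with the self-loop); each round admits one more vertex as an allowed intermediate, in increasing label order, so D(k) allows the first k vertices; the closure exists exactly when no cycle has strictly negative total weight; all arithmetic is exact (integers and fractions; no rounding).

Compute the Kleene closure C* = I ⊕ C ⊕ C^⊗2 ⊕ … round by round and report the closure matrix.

D(0):
  [0, 3, 17, 11, ∞, 12, 14]
  [∞, 0, ∞, 13, 17, ∞, ∞]
  [-8, ∞, 0, -5, ∞, 5, 15]
  [16, ∞, 19, 0, 19, 4, ∞]
  [-4, ∞, 10, -7, 0, ∞, ∞]
  [∞, 12, 19, 0, ∞, 0, ∞]
  [-2, -1, -4, ∞, ∞, -2, 0]
D(1):
  [0, 3, 17, 11, ∞, 12, 14]
  [∞, 0, ∞, 13, 17, ∞, ∞]
  [-8, -5, 0, -5, ∞, 4, 6]
  [16, 19, 19, 0, 19, 4, 30]
  [-4, -1, 10, -7, 0, 8, 10]
  [∞, 12, 19, 0, ∞, 0, ∞]
  [-2, -1, -4, 9, ∞, -2, 0]
D(2):
  [0, 3, 17, 11, 20, 12, 14]
  [∞, 0, ∞, 13, 17, ∞, ∞]
  [-8, -5, 0, -5, 12, 4, 6]
  [16, 19, 19, 0, 19, 4, 30]
  [-4, -1, 10, -7, 0, 8, 10]
  [∞, 12, 19, 0, 29, 0, ∞]
  [-2, -1, -4, 9, 16, -2, 0]
D(3):
  [0, 3, 17, 11, 20, 12, 14]
  [∞, 0, ∞, 13, 17, ∞, ∞]
  [-8, -5, 0, -5, 12, 4, 6]
  [11, 14, 19, 0, 19, 4, 25]
  [-4, -1, 10, -7, 0, 8, 10]
  [11, 12, 19, 0, 29, 0, 25]
  [-12, -9, -4, -9, 8, -2, 0]
D(4):
  [0, 3, 17, 11, 20, 12, 14]
  [24, 0, 32, 13, 17, 17, 38]
  [-8, -5, 0, -5, 12, -1, 6]
  [11, 14, 19, 0, 19, 4, 25]
  [-4, -1, 10, -7, 0, -3, 10]
  [11, 12, 19, 0, 19, 0, 25]
  [-12, -9, -4, -9, 8, -5, 0]
D(5):
  [0, 3, 17, 11, 20, 12, 14]
  [13, 0, 27, 10, 17, 14, 27]
  [-8, -5, 0, -5, 12, -1, 6]
  [11, 14, 19, 0, 19, 4, 25]
  [-4, -1, 10, -7, 0, -3, 10]
  [11, 12, 19, 0, 19, 0, 25]
  [-12, -9, -4, -9, 8, -5, 0]
D(6):
  [0, 3, 17, 11, 20, 12, 14]
  [13, 0, 27, 10, 17, 14, 27]
  [-8, -5, 0, -5, 12, -1, 6]
  [11, 14, 19, 0, 19, 4, 25]
  [-4, -1, 10, -7, 0, -3, 10]
  [11, 12, 19, 0, 19, 0, 25]
  [-12, -9, -4, -9, 8, -5, 0]
D(7):
  [0, 3, 10, 5, 20, 9, 14]
  [13, 0, 23, 10, 17, 14, 27]
  [-8, -5, 0, -5, 12, -1, 6]
  [11, 14, 19, 0, 19, 4, 25]
  [-4, -1, 6, -7, 0, -3, 10]
  [11, 12, 19, 0, 19, 0, 25]
  [-12, -9, -4, -9, 8, -5, 0]
Answer: C* = [[0, 3, 10, 5, 20, 9, 14], [13, 0, 23, 10, 17, 14, 27], [-8, -5, 0, -5, 12, -1, 6], [11, 14, 19, 0, 19, 4, 25], [-4, -1, 6, -7, 0, -3, 10], [11, 12, 19, 0, 19, 0, 25], [-12, -9, -4, -9, 8, -5, 0]]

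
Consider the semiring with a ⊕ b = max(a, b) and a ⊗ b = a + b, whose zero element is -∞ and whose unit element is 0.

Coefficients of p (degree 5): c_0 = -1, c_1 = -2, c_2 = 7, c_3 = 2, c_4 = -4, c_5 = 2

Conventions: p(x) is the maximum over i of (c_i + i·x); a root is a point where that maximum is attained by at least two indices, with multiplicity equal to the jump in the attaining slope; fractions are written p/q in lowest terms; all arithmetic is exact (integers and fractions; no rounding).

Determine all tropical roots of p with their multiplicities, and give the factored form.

hull edge (i=0, c=-1) to (i=2, c=7): slope 4, span 2
hull edge (i=2, c=7) to (i=5, c=2): slope -5/3, span 3
Factored form: p(x) = 2 ⊗ (x ⊕ (-4)) ⊗ (x ⊕ (-4)) ⊗ (x ⊕ 5/3) ⊗ (x ⊕ 5/3) ⊗ (x ⊕ 5/3)
Answer: roots = -4 (mult 2), 5/3 (mult 3)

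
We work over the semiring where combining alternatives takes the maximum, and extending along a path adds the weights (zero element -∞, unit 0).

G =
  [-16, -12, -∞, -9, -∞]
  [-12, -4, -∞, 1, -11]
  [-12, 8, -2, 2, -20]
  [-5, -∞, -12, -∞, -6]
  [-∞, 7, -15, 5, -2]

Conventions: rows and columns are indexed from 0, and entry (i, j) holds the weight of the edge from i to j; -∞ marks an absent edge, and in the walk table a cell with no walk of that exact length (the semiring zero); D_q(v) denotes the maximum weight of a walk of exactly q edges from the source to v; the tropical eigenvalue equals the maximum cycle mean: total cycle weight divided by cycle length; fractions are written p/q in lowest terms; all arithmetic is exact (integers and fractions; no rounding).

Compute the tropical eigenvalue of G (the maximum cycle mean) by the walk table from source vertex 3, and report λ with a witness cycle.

q=0: [-∞, -∞, -∞, 0, -∞]
q=1: [-5, -∞, -12, -∞, -6]
q=2: [-21, 1, -14, -1, -8]
q=3: [-6, -1, -13, 2, -7]
q=4: [-3, 0, -10, 0, -4]
q=5: [-5, 3, -12, 1, -6]
Optimal cycle mean attained by: cycle 1->3->4->1, total 1 + (-6) + 7, length 3.
Answer: λ = 2/3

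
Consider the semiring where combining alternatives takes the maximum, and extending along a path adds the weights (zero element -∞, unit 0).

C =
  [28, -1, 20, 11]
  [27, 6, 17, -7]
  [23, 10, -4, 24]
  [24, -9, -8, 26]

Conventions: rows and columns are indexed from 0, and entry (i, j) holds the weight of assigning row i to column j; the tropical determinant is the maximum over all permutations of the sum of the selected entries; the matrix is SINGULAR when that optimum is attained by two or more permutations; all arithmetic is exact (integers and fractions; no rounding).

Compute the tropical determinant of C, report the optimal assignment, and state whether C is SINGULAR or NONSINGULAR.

σ = (0, 1, 2, 3): 28 + 6 + (-4) + 26 = 56
σ = (0, 1, 3, 2): 28 + 6 + 24 + (-8) = 50
σ = (0, 2, 1, 3): 28 + 17 + 10 + 26 = 81
σ = (0, 2, 3, 1): 28 + 17 + 24 + (-9) = 60
σ = (0, 3, 1, 2): 28 + (-7) + 10 + (-8) = 23
σ = (0, 3, 2, 1): 28 + (-7) + (-4) + (-9) = 8
σ = (1, 0, 2, 3): (-1) + 27 + (-4) + 26 = 48
σ = (1, 0, 3, 2): (-1) + 27 + 24 + (-8) = 42
σ = (1, 2, 0, 3): (-1) + 17 + 23 + 26 = 65
σ = (1, 2, 3, 0): (-1) + 17 + 24 + 24 = 64
σ = (1, 3, 0, 2): (-1) + (-7) + 23 + (-8) = 7
σ = (1, 3, 2, 0): (-1) + (-7) + (-4) + 24 = 12
σ = (2, 0, 1, 3): 20 + 27 + 10 + 26 = 83
σ = (2, 0, 3, 1): 20 + 27 + 24 + (-9) = 62
σ = (2, 1, 0, 3): 20 + 6 + 23 + 26 = 75
σ = (2, 1, 3, 0): 20 + 6 + 24 + 24 = 74
σ = (2, 3, 0, 1): 20 + (-7) + 23 + (-9) = 27
σ = (2, 3, 1, 0): 20 + (-7) + 10 + 24 = 47
σ = (3, 0, 1, 2): 11 + 27 + 10 + (-8) = 40
σ = (3, 0, 2, 1): 11 + 27 + (-4) + (-9) = 25
σ = (3, 1, 0, 2): 11 + 6 + 23 + (-8) = 32
σ = (3, 1, 2, 0): 11 + 6 + (-4) + 24 = 37
σ = (3, 2, 0, 1): 11 + 17 + 23 + (-9) = 42
σ = (3, 2, 1, 0): 11 + 17 + 10 + 24 = 62
Optimal value attained by: σ = (2, 0, 1, 3).
Answer: det⊕(C) = 83; verdict: NONSINGULAR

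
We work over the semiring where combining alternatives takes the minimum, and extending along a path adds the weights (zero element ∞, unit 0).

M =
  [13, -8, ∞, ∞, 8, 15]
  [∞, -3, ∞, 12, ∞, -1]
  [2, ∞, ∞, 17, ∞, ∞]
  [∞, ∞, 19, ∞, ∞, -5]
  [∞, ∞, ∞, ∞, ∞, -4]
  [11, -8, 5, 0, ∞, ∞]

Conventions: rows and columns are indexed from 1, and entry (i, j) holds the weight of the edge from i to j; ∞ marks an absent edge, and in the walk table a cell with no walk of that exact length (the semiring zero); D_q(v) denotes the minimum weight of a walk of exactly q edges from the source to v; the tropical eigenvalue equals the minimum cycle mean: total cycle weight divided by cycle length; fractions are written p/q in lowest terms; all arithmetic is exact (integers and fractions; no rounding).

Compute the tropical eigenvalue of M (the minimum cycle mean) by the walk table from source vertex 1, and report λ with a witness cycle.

q=0: [0, ∞, ∞, ∞, ∞, ∞]
q=1: [13, -8, ∞, ∞, 8, 15]
q=2: [26, -11, 20, 4, 21, -9]
q=3: [2, -17, -4, -9, 34, -12]
q=4: [-2, -20, -7, -12, 10, -18]
q=5: [-7, -26, -13, -18, 6, -21]
q=6: [-11, -29, -16, -21, 1, -27]
Optimal cycle mean attained by: cycle 2->6->2, total (-1) + (-8), length 2.
Answer: λ = -9/2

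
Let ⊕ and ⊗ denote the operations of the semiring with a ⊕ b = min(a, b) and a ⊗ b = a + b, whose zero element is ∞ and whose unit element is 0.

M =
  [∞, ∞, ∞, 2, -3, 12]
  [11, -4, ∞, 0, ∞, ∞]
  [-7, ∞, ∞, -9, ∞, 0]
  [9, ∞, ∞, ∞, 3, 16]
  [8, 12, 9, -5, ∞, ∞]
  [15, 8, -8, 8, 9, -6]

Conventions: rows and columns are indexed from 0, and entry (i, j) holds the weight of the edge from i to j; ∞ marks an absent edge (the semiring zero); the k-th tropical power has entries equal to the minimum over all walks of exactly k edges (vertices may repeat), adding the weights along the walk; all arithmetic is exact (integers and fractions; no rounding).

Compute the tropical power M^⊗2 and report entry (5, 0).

M^⊗2:
  [5, 9, 4, -8, 5, 6]
  [7, -8, ∞, -4, 3, 16]
  [0, 8, -8, -5, -10, -6]
  [11, 15, 8, -2, 6, 10]
  [2, 8, ∞, 0, -2, 9]
  [-15, 2, -14, -17, 3, -12]
Key observation: the optimum is the walk 5->2->0, with weight (-8) + (-7) = -15.
Optimal value attained by: walk 5->2->0.
Answer: (M^⊗2)[5][0] = -15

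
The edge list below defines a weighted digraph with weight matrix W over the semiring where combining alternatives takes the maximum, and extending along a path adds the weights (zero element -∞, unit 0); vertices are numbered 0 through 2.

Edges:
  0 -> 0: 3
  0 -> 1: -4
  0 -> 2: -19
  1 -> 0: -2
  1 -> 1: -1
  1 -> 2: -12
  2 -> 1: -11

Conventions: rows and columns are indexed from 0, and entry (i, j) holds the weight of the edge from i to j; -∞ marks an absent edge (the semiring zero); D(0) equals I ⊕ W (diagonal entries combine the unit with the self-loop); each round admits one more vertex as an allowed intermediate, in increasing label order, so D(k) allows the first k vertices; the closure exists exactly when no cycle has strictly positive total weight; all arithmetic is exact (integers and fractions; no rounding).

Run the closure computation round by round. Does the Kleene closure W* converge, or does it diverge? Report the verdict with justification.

Detection: at round 0, diagonal entry (0, 0) turns strictly positive.
Key observation: the cycle 0->0 has total weight 3, which is strictly positive.
Answer: DIVERGES — positive cycle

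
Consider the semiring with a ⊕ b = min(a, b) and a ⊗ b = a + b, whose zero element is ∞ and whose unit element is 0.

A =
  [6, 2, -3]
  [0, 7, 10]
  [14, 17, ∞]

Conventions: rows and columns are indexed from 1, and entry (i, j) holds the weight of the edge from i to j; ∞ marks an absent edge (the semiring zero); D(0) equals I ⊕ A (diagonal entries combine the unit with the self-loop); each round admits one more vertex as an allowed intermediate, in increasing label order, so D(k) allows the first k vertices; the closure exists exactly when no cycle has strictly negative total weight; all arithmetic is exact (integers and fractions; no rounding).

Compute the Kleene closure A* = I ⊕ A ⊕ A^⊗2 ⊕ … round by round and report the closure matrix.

D(0):
  [0, 2, -3]
  [0, 0, 10]
  [14, 17, 0]
D(1):
  [0, 2, -3]
  [0, 0, -3]
  [14, 16, 0]
D(2):
  [0, 2, -3]
  [0, 0, -3]
  [14, 16, 0]
D(3):
  [0, 2, -3]
  [0, 0, -3]
  [14, 16, 0]
Answer: A* = [[0, 2, -3], [0, 0, -3], [14, 16, 0]]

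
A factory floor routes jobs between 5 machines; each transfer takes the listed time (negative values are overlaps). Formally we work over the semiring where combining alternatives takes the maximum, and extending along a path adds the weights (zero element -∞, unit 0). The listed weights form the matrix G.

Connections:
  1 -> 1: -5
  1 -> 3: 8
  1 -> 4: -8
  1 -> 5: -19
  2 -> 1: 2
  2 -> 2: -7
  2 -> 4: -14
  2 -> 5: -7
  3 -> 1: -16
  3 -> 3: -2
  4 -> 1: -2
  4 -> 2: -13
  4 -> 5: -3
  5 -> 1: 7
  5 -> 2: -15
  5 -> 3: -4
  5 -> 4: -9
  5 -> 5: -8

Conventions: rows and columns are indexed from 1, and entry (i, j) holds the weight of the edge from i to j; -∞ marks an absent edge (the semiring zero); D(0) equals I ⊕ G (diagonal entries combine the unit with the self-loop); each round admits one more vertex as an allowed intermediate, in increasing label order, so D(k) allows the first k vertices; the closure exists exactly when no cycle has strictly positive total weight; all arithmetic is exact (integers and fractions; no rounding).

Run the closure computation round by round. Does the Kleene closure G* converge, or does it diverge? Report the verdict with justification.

D(0):
  [0, -∞, 8, -8, -19]
  [2, 0, -∞, -14, -7]
  [-16, -∞, 0, -∞, -∞]
  [-2, -13, -∞, 0, -3]
  [7, -15, -4, -9, 0]
D(1):
  [0, -∞, 8, -8, -19]
  [2, 0, 10, -6, -7]
  [-16, -∞, 0, -24, -35]
  [-2, -13, 6, 0, -3]
  [7, -15, 15, -1, 0]
D(2):
  [0, -∞, 8, -8, -19]
  [2, 0, 10, -6, -7]
  [-16, -∞, 0, -24, -35]
  [-2, -13, 6, 0, -3]
  [7, -15, 15, -1, 0]
D(3):
  [0, -∞, 8, -8, -19]
  [2, 0, 10, -6, -7]
  [-16, -∞, 0, -24, -35]
  [-2, -13, 6, 0, -3]
  [7, -15, 15, -1, 0]
D(4):
  [0, -21, 8, -8, -11]
  [2, 0, 10, -6, -7]
  [-16, -37, 0, -24, -27]
  [-2, -13, 6, 0, -3]
  [7, -14, 15, -1, 0]
D(5):
  [0, -21, 8, -8, -11]
  [2, 0, 10, -6, -7]
  [-16, -37, 0, -24, -27]
  [4, -13, 12, 0, -3]
  [7, -14, 15, -1, 0]
Key observation: every diagonal entry stays at the unit through all rounds, so no improving cycle exists.
Answer: CONVERGES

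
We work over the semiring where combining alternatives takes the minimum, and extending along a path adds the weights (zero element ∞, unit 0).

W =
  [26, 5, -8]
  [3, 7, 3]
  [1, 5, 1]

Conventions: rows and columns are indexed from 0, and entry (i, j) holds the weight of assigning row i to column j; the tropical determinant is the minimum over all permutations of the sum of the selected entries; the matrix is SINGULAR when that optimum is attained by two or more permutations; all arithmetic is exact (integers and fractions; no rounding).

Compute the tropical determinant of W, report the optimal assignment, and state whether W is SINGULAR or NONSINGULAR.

σ = (0, 1, 2): 26 + 7 + 1 = 34
σ = (0, 2, 1): 26 + 3 + 5 = 34
σ = (1, 0, 2): 5 + 3 + 1 = 9
σ = (1, 2, 0): 5 + 3 + 1 = 9
σ = (2, 0, 1): (-8) + 3 + 5 = 0
σ = (2, 1, 0): (-8) + 7 + 1 = 0
Optimal value attained by: σ = (2, 0, 1).
Answer: det⊕(W) = 0; verdict: SINGULAR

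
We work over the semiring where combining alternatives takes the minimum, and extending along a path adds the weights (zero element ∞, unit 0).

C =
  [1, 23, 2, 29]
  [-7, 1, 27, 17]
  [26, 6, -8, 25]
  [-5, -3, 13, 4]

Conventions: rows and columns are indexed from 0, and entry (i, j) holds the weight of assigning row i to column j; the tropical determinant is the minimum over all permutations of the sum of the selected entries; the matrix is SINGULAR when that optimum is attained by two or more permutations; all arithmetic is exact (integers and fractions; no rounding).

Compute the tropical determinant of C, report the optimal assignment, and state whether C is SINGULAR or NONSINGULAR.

σ = (0, 1, 2, 3): 1 + 1 + (-8) + 4 = -2
σ = (0, 1, 3, 2): 1 + 1 + 25 + 13 = 40
σ = (0, 2, 1, 3): 1 + 27 + 6 + 4 = 38
σ = (0, 2, 3, 1): 1 + 27 + 25 + (-3) = 50
σ = (0, 3, 1, 2): 1 + 17 + 6 + 13 = 37
σ = (0, 3, 2, 1): 1 + 17 + (-8) + (-3) = 7
σ = (1, 0, 2, 3): 23 + (-7) + (-8) + 4 = 12
σ = (1, 0, 3, 2): 23 + (-7) + 25 + 13 = 54
σ = (1, 2, 0, 3): 23 + 27 + 26 + 4 = 80
σ = (1, 2, 3, 0): 23 + 27 + 25 + (-5) = 70
σ = (1, 3, 0, 2): 23 + 17 + 26 + 13 = 79
σ = (1, 3, 2, 0): 23 + 17 + (-8) + (-5) = 27
σ = (2, 0, 1, 3): 2 + (-7) + 6 + 4 = 5
σ = (2, 0, 3, 1): 2 + (-7) + 25 + (-3) = 17
σ = (2, 1, 0, 3): 2 + 1 + 26 + 4 = 33
σ = (2, 1, 3, 0): 2 + 1 + 25 + (-5) = 23
σ = (2, 3, 0, 1): 2 + 17 + 26 + (-3) = 42
σ = (2, 3, 1, 0): 2 + 17 + 6 + (-5) = 20
σ = (3, 0, 1, 2): 29 + (-7) + 6 + 13 = 41
σ = (3, 0, 2, 1): 29 + (-7) + (-8) + (-3) = 11
σ = (3, 1, 0, 2): 29 + 1 + 26 + 13 = 69
σ = (3, 1, 2, 0): 29 + 1 + (-8) + (-5) = 17
σ = (3, 2, 0, 1): 29 + 27 + 26 + (-3) = 79
σ = (3, 2, 1, 0): 29 + 27 + 6 + (-5) = 57
Optimal value attained by: σ = (0, 1, 2, 3).
Answer: det⊕(C) = -2; verdict: NONSINGULAR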